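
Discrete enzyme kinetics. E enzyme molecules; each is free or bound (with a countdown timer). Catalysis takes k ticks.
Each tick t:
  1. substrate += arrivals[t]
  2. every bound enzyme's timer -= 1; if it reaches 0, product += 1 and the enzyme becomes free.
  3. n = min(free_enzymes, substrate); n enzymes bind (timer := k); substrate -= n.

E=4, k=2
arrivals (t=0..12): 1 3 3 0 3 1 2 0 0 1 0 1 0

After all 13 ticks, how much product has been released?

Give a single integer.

Answer: 14

Derivation:
t=0: arr=1 -> substrate=0 bound=1 product=0
t=1: arr=3 -> substrate=0 bound=4 product=0
t=2: arr=3 -> substrate=2 bound=4 product=1
t=3: arr=0 -> substrate=0 bound=3 product=4
t=4: arr=3 -> substrate=1 bound=4 product=5
t=5: arr=1 -> substrate=0 bound=4 product=7
t=6: arr=2 -> substrate=0 bound=4 product=9
t=7: arr=0 -> substrate=0 bound=2 product=11
t=8: arr=0 -> substrate=0 bound=0 product=13
t=9: arr=1 -> substrate=0 bound=1 product=13
t=10: arr=0 -> substrate=0 bound=1 product=13
t=11: arr=1 -> substrate=0 bound=1 product=14
t=12: arr=0 -> substrate=0 bound=1 product=14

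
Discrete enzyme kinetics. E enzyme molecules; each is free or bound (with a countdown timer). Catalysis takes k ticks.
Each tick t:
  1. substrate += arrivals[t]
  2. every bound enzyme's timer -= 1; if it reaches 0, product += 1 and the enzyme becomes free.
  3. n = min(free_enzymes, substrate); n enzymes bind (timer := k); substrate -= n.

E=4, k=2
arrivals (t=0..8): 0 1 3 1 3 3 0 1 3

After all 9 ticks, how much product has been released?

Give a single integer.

Answer: 11

Derivation:
t=0: arr=0 -> substrate=0 bound=0 product=0
t=1: arr=1 -> substrate=0 bound=1 product=0
t=2: arr=3 -> substrate=0 bound=4 product=0
t=3: arr=1 -> substrate=0 bound=4 product=1
t=4: arr=3 -> substrate=0 bound=4 product=4
t=5: arr=3 -> substrate=2 bound=4 product=5
t=6: arr=0 -> substrate=0 bound=3 product=8
t=7: arr=1 -> substrate=0 bound=3 product=9
t=8: arr=3 -> substrate=0 bound=4 product=11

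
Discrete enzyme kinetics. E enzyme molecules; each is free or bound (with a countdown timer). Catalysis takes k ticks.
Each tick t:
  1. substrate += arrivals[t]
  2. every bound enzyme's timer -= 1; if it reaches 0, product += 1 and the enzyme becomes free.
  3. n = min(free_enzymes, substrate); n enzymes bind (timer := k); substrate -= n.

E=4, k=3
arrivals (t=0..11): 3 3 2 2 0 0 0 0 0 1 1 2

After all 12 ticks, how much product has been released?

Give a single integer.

t=0: arr=3 -> substrate=0 bound=3 product=0
t=1: arr=3 -> substrate=2 bound=4 product=0
t=2: arr=2 -> substrate=4 bound=4 product=0
t=3: arr=2 -> substrate=3 bound=4 product=3
t=4: arr=0 -> substrate=2 bound=4 product=4
t=5: arr=0 -> substrate=2 bound=4 product=4
t=6: arr=0 -> substrate=0 bound=3 product=7
t=7: arr=0 -> substrate=0 bound=2 product=8
t=8: arr=0 -> substrate=0 bound=2 product=8
t=9: arr=1 -> substrate=0 bound=1 product=10
t=10: arr=1 -> substrate=0 bound=2 product=10
t=11: arr=2 -> substrate=0 bound=4 product=10

Answer: 10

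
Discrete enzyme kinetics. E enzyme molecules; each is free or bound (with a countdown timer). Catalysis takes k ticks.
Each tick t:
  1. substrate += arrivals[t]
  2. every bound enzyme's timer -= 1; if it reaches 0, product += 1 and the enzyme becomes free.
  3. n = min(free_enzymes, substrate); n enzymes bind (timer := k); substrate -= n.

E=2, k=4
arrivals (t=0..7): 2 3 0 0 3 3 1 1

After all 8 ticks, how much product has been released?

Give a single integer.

Answer: 2

Derivation:
t=0: arr=2 -> substrate=0 bound=2 product=0
t=1: arr=3 -> substrate=3 bound=2 product=0
t=2: arr=0 -> substrate=3 bound=2 product=0
t=3: arr=0 -> substrate=3 bound=2 product=0
t=4: arr=3 -> substrate=4 bound=2 product=2
t=5: arr=3 -> substrate=7 bound=2 product=2
t=6: arr=1 -> substrate=8 bound=2 product=2
t=7: arr=1 -> substrate=9 bound=2 product=2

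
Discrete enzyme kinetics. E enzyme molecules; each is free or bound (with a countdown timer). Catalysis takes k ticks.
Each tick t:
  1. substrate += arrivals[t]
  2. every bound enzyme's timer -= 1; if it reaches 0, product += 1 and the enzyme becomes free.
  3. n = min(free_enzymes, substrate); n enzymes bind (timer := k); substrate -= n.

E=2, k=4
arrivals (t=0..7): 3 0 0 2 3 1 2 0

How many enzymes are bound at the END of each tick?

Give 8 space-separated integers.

Answer: 2 2 2 2 2 2 2 2

Derivation:
t=0: arr=3 -> substrate=1 bound=2 product=0
t=1: arr=0 -> substrate=1 bound=2 product=0
t=2: arr=0 -> substrate=1 bound=2 product=0
t=3: arr=2 -> substrate=3 bound=2 product=0
t=4: arr=3 -> substrate=4 bound=2 product=2
t=5: arr=1 -> substrate=5 bound=2 product=2
t=6: arr=2 -> substrate=7 bound=2 product=2
t=7: arr=0 -> substrate=7 bound=2 product=2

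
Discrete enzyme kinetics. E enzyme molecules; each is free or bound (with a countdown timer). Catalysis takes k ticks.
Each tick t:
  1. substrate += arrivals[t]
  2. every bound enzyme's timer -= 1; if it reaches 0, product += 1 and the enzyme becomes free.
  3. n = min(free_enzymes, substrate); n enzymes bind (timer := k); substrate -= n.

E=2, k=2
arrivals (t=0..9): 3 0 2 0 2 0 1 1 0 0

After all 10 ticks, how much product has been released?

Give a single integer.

Answer: 8

Derivation:
t=0: arr=3 -> substrate=1 bound=2 product=0
t=1: arr=0 -> substrate=1 bound=2 product=0
t=2: arr=2 -> substrate=1 bound=2 product=2
t=3: arr=0 -> substrate=1 bound=2 product=2
t=4: arr=2 -> substrate=1 bound=2 product=4
t=5: arr=0 -> substrate=1 bound=2 product=4
t=6: arr=1 -> substrate=0 bound=2 product=6
t=7: arr=1 -> substrate=1 bound=2 product=6
t=8: arr=0 -> substrate=0 bound=1 product=8
t=9: arr=0 -> substrate=0 bound=1 product=8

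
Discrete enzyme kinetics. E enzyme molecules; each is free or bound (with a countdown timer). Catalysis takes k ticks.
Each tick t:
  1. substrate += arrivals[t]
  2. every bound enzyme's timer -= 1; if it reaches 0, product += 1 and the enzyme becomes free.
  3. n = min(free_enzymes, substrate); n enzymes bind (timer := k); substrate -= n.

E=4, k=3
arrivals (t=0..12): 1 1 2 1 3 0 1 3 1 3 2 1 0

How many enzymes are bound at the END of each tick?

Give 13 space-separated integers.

Answer: 1 2 4 4 4 4 4 4 4 4 4 4 4

Derivation:
t=0: arr=1 -> substrate=0 bound=1 product=0
t=1: arr=1 -> substrate=0 bound=2 product=0
t=2: arr=2 -> substrate=0 bound=4 product=0
t=3: arr=1 -> substrate=0 bound=4 product=1
t=4: arr=3 -> substrate=2 bound=4 product=2
t=5: arr=0 -> substrate=0 bound=4 product=4
t=6: arr=1 -> substrate=0 bound=4 product=5
t=7: arr=3 -> substrate=2 bound=4 product=6
t=8: arr=1 -> substrate=1 bound=4 product=8
t=9: arr=3 -> substrate=3 bound=4 product=9
t=10: arr=2 -> substrate=4 bound=4 product=10
t=11: arr=1 -> substrate=3 bound=4 product=12
t=12: arr=0 -> substrate=2 bound=4 product=13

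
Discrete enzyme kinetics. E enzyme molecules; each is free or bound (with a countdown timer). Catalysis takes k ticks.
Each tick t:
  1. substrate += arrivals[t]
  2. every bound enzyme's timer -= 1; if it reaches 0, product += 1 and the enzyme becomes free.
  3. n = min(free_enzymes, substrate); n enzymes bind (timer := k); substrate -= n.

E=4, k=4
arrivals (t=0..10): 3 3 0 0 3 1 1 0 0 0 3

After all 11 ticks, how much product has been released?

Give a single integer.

Answer: 8

Derivation:
t=0: arr=3 -> substrate=0 bound=3 product=0
t=1: arr=3 -> substrate=2 bound=4 product=0
t=2: arr=0 -> substrate=2 bound=4 product=0
t=3: arr=0 -> substrate=2 bound=4 product=0
t=4: arr=3 -> substrate=2 bound=4 product=3
t=5: arr=1 -> substrate=2 bound=4 product=4
t=6: arr=1 -> substrate=3 bound=4 product=4
t=7: arr=0 -> substrate=3 bound=4 product=4
t=8: arr=0 -> substrate=0 bound=4 product=7
t=9: arr=0 -> substrate=0 bound=3 product=8
t=10: arr=3 -> substrate=2 bound=4 product=8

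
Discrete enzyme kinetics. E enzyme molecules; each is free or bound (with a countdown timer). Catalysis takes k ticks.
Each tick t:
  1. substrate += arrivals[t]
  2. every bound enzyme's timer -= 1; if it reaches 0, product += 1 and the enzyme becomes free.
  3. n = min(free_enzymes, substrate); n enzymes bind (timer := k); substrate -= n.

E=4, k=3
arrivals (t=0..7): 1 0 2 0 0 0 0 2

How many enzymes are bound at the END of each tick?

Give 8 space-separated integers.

Answer: 1 1 3 2 2 0 0 2

Derivation:
t=0: arr=1 -> substrate=0 bound=1 product=0
t=1: arr=0 -> substrate=0 bound=1 product=0
t=2: arr=2 -> substrate=0 bound=3 product=0
t=3: arr=0 -> substrate=0 bound=2 product=1
t=4: arr=0 -> substrate=0 bound=2 product=1
t=5: arr=0 -> substrate=0 bound=0 product=3
t=6: arr=0 -> substrate=0 bound=0 product=3
t=7: arr=2 -> substrate=0 bound=2 product=3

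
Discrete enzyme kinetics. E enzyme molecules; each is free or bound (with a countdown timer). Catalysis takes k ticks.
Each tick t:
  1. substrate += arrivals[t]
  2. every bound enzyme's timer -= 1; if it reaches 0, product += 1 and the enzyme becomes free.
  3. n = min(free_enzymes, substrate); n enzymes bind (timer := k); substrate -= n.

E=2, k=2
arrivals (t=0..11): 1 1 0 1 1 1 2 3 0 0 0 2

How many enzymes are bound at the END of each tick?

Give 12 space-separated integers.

t=0: arr=1 -> substrate=0 bound=1 product=0
t=1: arr=1 -> substrate=0 bound=2 product=0
t=2: arr=0 -> substrate=0 bound=1 product=1
t=3: arr=1 -> substrate=0 bound=1 product=2
t=4: arr=1 -> substrate=0 bound=2 product=2
t=5: arr=1 -> substrate=0 bound=2 product=3
t=6: arr=2 -> substrate=1 bound=2 product=4
t=7: arr=3 -> substrate=3 bound=2 product=5
t=8: arr=0 -> substrate=2 bound=2 product=6
t=9: arr=0 -> substrate=1 bound=2 product=7
t=10: arr=0 -> substrate=0 bound=2 product=8
t=11: arr=2 -> substrate=1 bound=2 product=9

Answer: 1 2 1 1 2 2 2 2 2 2 2 2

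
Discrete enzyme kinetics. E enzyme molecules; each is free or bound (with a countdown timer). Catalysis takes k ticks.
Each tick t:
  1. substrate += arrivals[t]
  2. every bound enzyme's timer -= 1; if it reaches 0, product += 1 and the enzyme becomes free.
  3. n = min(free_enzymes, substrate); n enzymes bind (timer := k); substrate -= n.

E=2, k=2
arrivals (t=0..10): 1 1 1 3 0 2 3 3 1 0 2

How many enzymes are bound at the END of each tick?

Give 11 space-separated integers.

t=0: arr=1 -> substrate=0 bound=1 product=0
t=1: arr=1 -> substrate=0 bound=2 product=0
t=2: arr=1 -> substrate=0 bound=2 product=1
t=3: arr=3 -> substrate=2 bound=2 product=2
t=4: arr=0 -> substrate=1 bound=2 product=3
t=5: arr=2 -> substrate=2 bound=2 product=4
t=6: arr=3 -> substrate=4 bound=2 product=5
t=7: arr=3 -> substrate=6 bound=2 product=6
t=8: arr=1 -> substrate=6 bound=2 product=7
t=9: arr=0 -> substrate=5 bound=2 product=8
t=10: arr=2 -> substrate=6 bound=2 product=9

Answer: 1 2 2 2 2 2 2 2 2 2 2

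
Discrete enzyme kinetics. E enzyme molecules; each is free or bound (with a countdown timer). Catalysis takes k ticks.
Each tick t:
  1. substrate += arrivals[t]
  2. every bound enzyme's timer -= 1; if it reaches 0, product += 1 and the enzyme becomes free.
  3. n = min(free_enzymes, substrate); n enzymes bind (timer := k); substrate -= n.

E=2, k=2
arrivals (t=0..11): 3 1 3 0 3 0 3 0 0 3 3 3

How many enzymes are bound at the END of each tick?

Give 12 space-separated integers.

t=0: arr=3 -> substrate=1 bound=2 product=0
t=1: arr=1 -> substrate=2 bound=2 product=0
t=2: arr=3 -> substrate=3 bound=2 product=2
t=3: arr=0 -> substrate=3 bound=2 product=2
t=4: arr=3 -> substrate=4 bound=2 product=4
t=5: arr=0 -> substrate=4 bound=2 product=4
t=6: arr=3 -> substrate=5 bound=2 product=6
t=7: arr=0 -> substrate=5 bound=2 product=6
t=8: arr=0 -> substrate=3 bound=2 product=8
t=9: arr=3 -> substrate=6 bound=2 product=8
t=10: arr=3 -> substrate=7 bound=2 product=10
t=11: arr=3 -> substrate=10 bound=2 product=10

Answer: 2 2 2 2 2 2 2 2 2 2 2 2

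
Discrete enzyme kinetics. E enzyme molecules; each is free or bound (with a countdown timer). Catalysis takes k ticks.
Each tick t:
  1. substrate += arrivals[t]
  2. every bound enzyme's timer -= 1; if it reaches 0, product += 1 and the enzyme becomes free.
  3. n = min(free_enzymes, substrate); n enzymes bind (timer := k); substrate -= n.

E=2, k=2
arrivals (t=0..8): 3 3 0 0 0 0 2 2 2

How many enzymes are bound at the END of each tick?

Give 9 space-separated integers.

t=0: arr=3 -> substrate=1 bound=2 product=0
t=1: arr=3 -> substrate=4 bound=2 product=0
t=2: arr=0 -> substrate=2 bound=2 product=2
t=3: arr=0 -> substrate=2 bound=2 product=2
t=4: arr=0 -> substrate=0 bound=2 product=4
t=5: arr=0 -> substrate=0 bound=2 product=4
t=6: arr=2 -> substrate=0 bound=2 product=6
t=7: arr=2 -> substrate=2 bound=2 product=6
t=8: arr=2 -> substrate=2 bound=2 product=8

Answer: 2 2 2 2 2 2 2 2 2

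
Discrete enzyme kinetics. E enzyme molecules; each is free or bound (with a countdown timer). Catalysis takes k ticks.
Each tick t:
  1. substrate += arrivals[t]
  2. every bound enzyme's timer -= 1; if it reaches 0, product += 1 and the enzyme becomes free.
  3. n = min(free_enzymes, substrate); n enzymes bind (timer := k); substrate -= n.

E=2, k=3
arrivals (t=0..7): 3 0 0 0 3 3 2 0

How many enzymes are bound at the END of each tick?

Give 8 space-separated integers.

Answer: 2 2 2 1 2 2 2 2

Derivation:
t=0: arr=3 -> substrate=1 bound=2 product=0
t=1: arr=0 -> substrate=1 bound=2 product=0
t=2: arr=0 -> substrate=1 bound=2 product=0
t=3: arr=0 -> substrate=0 bound=1 product=2
t=4: arr=3 -> substrate=2 bound=2 product=2
t=5: arr=3 -> substrate=5 bound=2 product=2
t=6: arr=2 -> substrate=6 bound=2 product=3
t=7: arr=0 -> substrate=5 bound=2 product=4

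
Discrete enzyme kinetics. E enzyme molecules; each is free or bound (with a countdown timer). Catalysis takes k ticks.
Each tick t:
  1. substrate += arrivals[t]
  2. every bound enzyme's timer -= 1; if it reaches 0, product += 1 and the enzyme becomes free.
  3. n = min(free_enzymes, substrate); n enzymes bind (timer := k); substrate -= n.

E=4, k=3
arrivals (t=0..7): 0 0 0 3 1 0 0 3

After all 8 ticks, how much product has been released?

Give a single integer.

t=0: arr=0 -> substrate=0 bound=0 product=0
t=1: arr=0 -> substrate=0 bound=0 product=0
t=2: arr=0 -> substrate=0 bound=0 product=0
t=3: arr=3 -> substrate=0 bound=3 product=0
t=4: arr=1 -> substrate=0 bound=4 product=0
t=5: arr=0 -> substrate=0 bound=4 product=0
t=6: arr=0 -> substrate=0 bound=1 product=3
t=7: arr=3 -> substrate=0 bound=3 product=4

Answer: 4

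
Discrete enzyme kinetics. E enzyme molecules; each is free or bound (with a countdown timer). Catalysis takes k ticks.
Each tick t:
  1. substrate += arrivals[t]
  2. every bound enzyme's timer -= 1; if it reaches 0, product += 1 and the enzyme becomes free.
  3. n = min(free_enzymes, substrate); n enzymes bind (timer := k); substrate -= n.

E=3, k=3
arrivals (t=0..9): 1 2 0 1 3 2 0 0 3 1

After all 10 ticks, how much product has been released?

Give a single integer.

t=0: arr=1 -> substrate=0 bound=1 product=0
t=1: arr=2 -> substrate=0 bound=3 product=0
t=2: arr=0 -> substrate=0 bound=3 product=0
t=3: arr=1 -> substrate=0 bound=3 product=1
t=4: arr=3 -> substrate=1 bound=3 product=3
t=5: arr=2 -> substrate=3 bound=3 product=3
t=6: arr=0 -> substrate=2 bound=3 product=4
t=7: arr=0 -> substrate=0 bound=3 product=6
t=8: arr=3 -> substrate=3 bound=3 product=6
t=9: arr=1 -> substrate=3 bound=3 product=7

Answer: 7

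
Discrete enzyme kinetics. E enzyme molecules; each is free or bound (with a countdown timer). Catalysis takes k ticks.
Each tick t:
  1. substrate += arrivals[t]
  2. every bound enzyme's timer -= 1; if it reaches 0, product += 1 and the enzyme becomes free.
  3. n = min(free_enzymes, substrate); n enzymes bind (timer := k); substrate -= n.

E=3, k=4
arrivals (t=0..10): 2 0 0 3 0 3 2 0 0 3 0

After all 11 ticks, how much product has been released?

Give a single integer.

t=0: arr=2 -> substrate=0 bound=2 product=0
t=1: arr=0 -> substrate=0 bound=2 product=0
t=2: arr=0 -> substrate=0 bound=2 product=0
t=3: arr=3 -> substrate=2 bound=3 product=0
t=4: arr=0 -> substrate=0 bound=3 product=2
t=5: arr=3 -> substrate=3 bound=3 product=2
t=6: arr=2 -> substrate=5 bound=3 product=2
t=7: arr=0 -> substrate=4 bound=3 product=3
t=8: arr=0 -> substrate=2 bound=3 product=5
t=9: arr=3 -> substrate=5 bound=3 product=5
t=10: arr=0 -> substrate=5 bound=3 product=5

Answer: 5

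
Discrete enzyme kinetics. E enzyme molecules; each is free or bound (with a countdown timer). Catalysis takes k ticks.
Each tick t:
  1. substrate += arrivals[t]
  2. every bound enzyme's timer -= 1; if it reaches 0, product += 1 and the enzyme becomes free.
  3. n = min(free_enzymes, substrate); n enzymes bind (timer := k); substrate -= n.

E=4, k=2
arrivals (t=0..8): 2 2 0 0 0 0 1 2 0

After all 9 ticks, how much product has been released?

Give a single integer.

Answer: 5

Derivation:
t=0: arr=2 -> substrate=0 bound=2 product=0
t=1: arr=2 -> substrate=0 bound=4 product=0
t=2: arr=0 -> substrate=0 bound=2 product=2
t=3: arr=0 -> substrate=0 bound=0 product=4
t=4: arr=0 -> substrate=0 bound=0 product=4
t=5: arr=0 -> substrate=0 bound=0 product=4
t=6: arr=1 -> substrate=0 bound=1 product=4
t=7: arr=2 -> substrate=0 bound=3 product=4
t=8: arr=0 -> substrate=0 bound=2 product=5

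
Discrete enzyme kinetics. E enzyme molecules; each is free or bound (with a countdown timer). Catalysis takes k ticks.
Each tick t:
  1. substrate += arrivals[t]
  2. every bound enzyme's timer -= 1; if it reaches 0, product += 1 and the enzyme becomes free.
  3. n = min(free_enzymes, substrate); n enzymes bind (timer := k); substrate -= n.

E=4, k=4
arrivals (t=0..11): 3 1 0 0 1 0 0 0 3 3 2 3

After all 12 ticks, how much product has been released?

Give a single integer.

Answer: 5

Derivation:
t=0: arr=3 -> substrate=0 bound=3 product=0
t=1: arr=1 -> substrate=0 bound=4 product=0
t=2: arr=0 -> substrate=0 bound=4 product=0
t=3: arr=0 -> substrate=0 bound=4 product=0
t=4: arr=1 -> substrate=0 bound=2 product=3
t=5: arr=0 -> substrate=0 bound=1 product=4
t=6: arr=0 -> substrate=0 bound=1 product=4
t=7: arr=0 -> substrate=0 bound=1 product=4
t=8: arr=3 -> substrate=0 bound=3 product=5
t=9: arr=3 -> substrate=2 bound=4 product=5
t=10: arr=2 -> substrate=4 bound=4 product=5
t=11: arr=3 -> substrate=7 bound=4 product=5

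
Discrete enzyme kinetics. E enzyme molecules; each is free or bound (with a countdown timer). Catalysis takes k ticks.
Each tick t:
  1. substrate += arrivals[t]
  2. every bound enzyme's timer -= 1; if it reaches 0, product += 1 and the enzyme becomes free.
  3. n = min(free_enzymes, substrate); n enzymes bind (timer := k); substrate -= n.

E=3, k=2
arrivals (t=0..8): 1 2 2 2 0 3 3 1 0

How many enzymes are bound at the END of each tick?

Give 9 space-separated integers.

t=0: arr=1 -> substrate=0 bound=1 product=0
t=1: arr=2 -> substrate=0 bound=3 product=0
t=2: arr=2 -> substrate=1 bound=3 product=1
t=3: arr=2 -> substrate=1 bound=3 product=3
t=4: arr=0 -> substrate=0 bound=3 product=4
t=5: arr=3 -> substrate=1 bound=3 product=6
t=6: arr=3 -> substrate=3 bound=3 product=7
t=7: arr=1 -> substrate=2 bound=3 product=9
t=8: arr=0 -> substrate=1 bound=3 product=10

Answer: 1 3 3 3 3 3 3 3 3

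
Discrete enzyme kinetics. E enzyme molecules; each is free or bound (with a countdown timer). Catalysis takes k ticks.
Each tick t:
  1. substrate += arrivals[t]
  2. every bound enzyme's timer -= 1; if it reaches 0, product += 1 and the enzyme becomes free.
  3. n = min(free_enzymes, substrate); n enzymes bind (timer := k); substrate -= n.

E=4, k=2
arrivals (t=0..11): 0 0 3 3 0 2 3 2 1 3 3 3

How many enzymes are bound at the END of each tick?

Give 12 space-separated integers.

Answer: 0 0 3 4 3 4 4 4 4 4 4 4

Derivation:
t=0: arr=0 -> substrate=0 bound=0 product=0
t=1: arr=0 -> substrate=0 bound=0 product=0
t=2: arr=3 -> substrate=0 bound=3 product=0
t=3: arr=3 -> substrate=2 bound=4 product=0
t=4: arr=0 -> substrate=0 bound=3 product=3
t=5: arr=2 -> substrate=0 bound=4 product=4
t=6: arr=3 -> substrate=1 bound=4 product=6
t=7: arr=2 -> substrate=1 bound=4 product=8
t=8: arr=1 -> substrate=0 bound=4 product=10
t=9: arr=3 -> substrate=1 bound=4 product=12
t=10: arr=3 -> substrate=2 bound=4 product=14
t=11: arr=3 -> substrate=3 bound=4 product=16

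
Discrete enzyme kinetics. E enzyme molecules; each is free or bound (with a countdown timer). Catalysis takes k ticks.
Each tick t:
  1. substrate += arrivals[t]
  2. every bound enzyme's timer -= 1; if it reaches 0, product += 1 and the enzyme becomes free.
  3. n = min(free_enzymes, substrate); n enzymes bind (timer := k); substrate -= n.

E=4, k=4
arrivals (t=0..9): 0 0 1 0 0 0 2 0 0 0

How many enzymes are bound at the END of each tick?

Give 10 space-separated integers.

Answer: 0 0 1 1 1 1 2 2 2 2

Derivation:
t=0: arr=0 -> substrate=0 bound=0 product=0
t=1: arr=0 -> substrate=0 bound=0 product=0
t=2: arr=1 -> substrate=0 bound=1 product=0
t=3: arr=0 -> substrate=0 bound=1 product=0
t=4: arr=0 -> substrate=0 bound=1 product=0
t=5: arr=0 -> substrate=0 bound=1 product=0
t=6: arr=2 -> substrate=0 bound=2 product=1
t=7: arr=0 -> substrate=0 bound=2 product=1
t=8: arr=0 -> substrate=0 bound=2 product=1
t=9: arr=0 -> substrate=0 bound=2 product=1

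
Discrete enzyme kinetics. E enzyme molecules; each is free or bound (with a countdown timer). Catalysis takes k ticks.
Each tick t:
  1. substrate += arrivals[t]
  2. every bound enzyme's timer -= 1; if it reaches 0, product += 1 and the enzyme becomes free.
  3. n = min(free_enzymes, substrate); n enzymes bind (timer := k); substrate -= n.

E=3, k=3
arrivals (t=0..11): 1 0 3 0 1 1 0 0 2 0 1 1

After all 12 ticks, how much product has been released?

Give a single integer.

t=0: arr=1 -> substrate=0 bound=1 product=0
t=1: arr=0 -> substrate=0 bound=1 product=0
t=2: arr=3 -> substrate=1 bound=3 product=0
t=3: arr=0 -> substrate=0 bound=3 product=1
t=4: arr=1 -> substrate=1 bound=3 product=1
t=5: arr=1 -> substrate=0 bound=3 product=3
t=6: arr=0 -> substrate=0 bound=2 product=4
t=7: arr=0 -> substrate=0 bound=2 product=4
t=8: arr=2 -> substrate=0 bound=2 product=6
t=9: arr=0 -> substrate=0 bound=2 product=6
t=10: arr=1 -> substrate=0 bound=3 product=6
t=11: arr=1 -> substrate=0 bound=2 product=8

Answer: 8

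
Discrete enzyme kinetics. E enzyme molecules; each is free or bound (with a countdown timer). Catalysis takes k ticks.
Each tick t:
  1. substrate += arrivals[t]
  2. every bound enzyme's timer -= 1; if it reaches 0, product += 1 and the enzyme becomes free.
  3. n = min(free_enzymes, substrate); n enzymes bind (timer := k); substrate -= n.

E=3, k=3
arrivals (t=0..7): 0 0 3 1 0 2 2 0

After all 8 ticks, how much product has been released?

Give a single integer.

t=0: arr=0 -> substrate=0 bound=0 product=0
t=1: arr=0 -> substrate=0 bound=0 product=0
t=2: arr=3 -> substrate=0 bound=3 product=0
t=3: arr=1 -> substrate=1 bound=3 product=0
t=4: arr=0 -> substrate=1 bound=3 product=0
t=5: arr=2 -> substrate=0 bound=3 product=3
t=6: arr=2 -> substrate=2 bound=3 product=3
t=7: arr=0 -> substrate=2 bound=3 product=3

Answer: 3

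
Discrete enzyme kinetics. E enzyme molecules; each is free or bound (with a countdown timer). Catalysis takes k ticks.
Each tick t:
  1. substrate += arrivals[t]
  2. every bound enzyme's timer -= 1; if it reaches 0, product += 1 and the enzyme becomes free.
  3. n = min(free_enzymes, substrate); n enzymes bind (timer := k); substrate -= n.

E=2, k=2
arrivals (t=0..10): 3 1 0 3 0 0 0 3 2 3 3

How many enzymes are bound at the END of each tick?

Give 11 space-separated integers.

t=0: arr=3 -> substrate=1 bound=2 product=0
t=1: arr=1 -> substrate=2 bound=2 product=0
t=2: arr=0 -> substrate=0 bound=2 product=2
t=3: arr=3 -> substrate=3 bound=2 product=2
t=4: arr=0 -> substrate=1 bound=2 product=4
t=5: arr=0 -> substrate=1 bound=2 product=4
t=6: arr=0 -> substrate=0 bound=1 product=6
t=7: arr=3 -> substrate=2 bound=2 product=6
t=8: arr=2 -> substrate=3 bound=2 product=7
t=9: arr=3 -> substrate=5 bound=2 product=8
t=10: arr=3 -> substrate=7 bound=2 product=9

Answer: 2 2 2 2 2 2 1 2 2 2 2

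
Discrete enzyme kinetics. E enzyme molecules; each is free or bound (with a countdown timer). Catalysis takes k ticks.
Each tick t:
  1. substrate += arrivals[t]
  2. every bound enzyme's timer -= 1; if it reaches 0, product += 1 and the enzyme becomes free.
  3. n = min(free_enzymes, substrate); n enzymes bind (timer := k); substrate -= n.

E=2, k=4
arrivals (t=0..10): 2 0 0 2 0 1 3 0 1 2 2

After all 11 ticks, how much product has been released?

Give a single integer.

t=0: arr=2 -> substrate=0 bound=2 product=0
t=1: arr=0 -> substrate=0 bound=2 product=0
t=2: arr=0 -> substrate=0 bound=2 product=0
t=3: arr=2 -> substrate=2 bound=2 product=0
t=4: arr=0 -> substrate=0 bound=2 product=2
t=5: arr=1 -> substrate=1 bound=2 product=2
t=6: arr=3 -> substrate=4 bound=2 product=2
t=7: arr=0 -> substrate=4 bound=2 product=2
t=8: arr=1 -> substrate=3 bound=2 product=4
t=9: arr=2 -> substrate=5 bound=2 product=4
t=10: arr=2 -> substrate=7 bound=2 product=4

Answer: 4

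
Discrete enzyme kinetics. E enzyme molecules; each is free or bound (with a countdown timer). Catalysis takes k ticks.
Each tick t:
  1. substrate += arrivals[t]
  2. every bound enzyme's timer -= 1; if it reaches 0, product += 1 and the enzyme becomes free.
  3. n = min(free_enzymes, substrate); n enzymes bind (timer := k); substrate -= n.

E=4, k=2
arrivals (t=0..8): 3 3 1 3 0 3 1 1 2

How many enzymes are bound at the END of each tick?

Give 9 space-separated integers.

Answer: 3 4 4 4 3 4 4 3 3

Derivation:
t=0: arr=3 -> substrate=0 bound=3 product=0
t=1: arr=3 -> substrate=2 bound=4 product=0
t=2: arr=1 -> substrate=0 bound=4 product=3
t=3: arr=3 -> substrate=2 bound=4 product=4
t=4: arr=0 -> substrate=0 bound=3 product=7
t=5: arr=3 -> substrate=1 bound=4 product=8
t=6: arr=1 -> substrate=0 bound=4 product=10
t=7: arr=1 -> substrate=0 bound=3 product=12
t=8: arr=2 -> substrate=0 bound=3 product=14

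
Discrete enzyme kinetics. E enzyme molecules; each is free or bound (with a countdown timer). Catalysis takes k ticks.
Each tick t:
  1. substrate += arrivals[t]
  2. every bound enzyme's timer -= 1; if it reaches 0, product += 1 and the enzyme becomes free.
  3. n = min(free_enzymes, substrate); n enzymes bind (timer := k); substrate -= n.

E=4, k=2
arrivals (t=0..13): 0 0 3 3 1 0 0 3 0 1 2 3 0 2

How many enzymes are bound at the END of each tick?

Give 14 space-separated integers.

t=0: arr=0 -> substrate=0 bound=0 product=0
t=1: arr=0 -> substrate=0 bound=0 product=0
t=2: arr=3 -> substrate=0 bound=3 product=0
t=3: arr=3 -> substrate=2 bound=4 product=0
t=4: arr=1 -> substrate=0 bound=4 product=3
t=5: arr=0 -> substrate=0 bound=3 product=4
t=6: arr=0 -> substrate=0 bound=0 product=7
t=7: arr=3 -> substrate=0 bound=3 product=7
t=8: arr=0 -> substrate=0 bound=3 product=7
t=9: arr=1 -> substrate=0 bound=1 product=10
t=10: arr=2 -> substrate=0 bound=3 product=10
t=11: arr=3 -> substrate=1 bound=4 product=11
t=12: arr=0 -> substrate=0 bound=3 product=13
t=13: arr=2 -> substrate=0 bound=3 product=15

Answer: 0 0 3 4 4 3 0 3 3 1 3 4 3 3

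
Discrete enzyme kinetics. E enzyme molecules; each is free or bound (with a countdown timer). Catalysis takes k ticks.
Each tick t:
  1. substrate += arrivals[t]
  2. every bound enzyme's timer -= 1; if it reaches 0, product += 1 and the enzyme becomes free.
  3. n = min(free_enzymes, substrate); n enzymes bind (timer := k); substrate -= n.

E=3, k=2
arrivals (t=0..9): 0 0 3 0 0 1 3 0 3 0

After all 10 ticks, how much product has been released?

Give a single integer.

t=0: arr=0 -> substrate=0 bound=0 product=0
t=1: arr=0 -> substrate=0 bound=0 product=0
t=2: arr=3 -> substrate=0 bound=3 product=0
t=3: arr=0 -> substrate=0 bound=3 product=0
t=4: arr=0 -> substrate=0 bound=0 product=3
t=5: arr=1 -> substrate=0 bound=1 product=3
t=6: arr=3 -> substrate=1 bound=3 product=3
t=7: arr=0 -> substrate=0 bound=3 product=4
t=8: arr=3 -> substrate=1 bound=3 product=6
t=9: arr=0 -> substrate=0 bound=3 product=7

Answer: 7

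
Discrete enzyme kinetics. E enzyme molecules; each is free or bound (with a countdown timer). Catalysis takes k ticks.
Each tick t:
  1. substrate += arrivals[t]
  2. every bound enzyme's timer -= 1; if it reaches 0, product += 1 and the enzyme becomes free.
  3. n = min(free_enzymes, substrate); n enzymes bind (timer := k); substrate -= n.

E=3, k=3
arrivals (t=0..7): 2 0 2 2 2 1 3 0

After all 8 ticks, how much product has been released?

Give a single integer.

t=0: arr=2 -> substrate=0 bound=2 product=0
t=1: arr=0 -> substrate=0 bound=2 product=0
t=2: arr=2 -> substrate=1 bound=3 product=0
t=3: arr=2 -> substrate=1 bound=3 product=2
t=4: arr=2 -> substrate=3 bound=3 product=2
t=5: arr=1 -> substrate=3 bound=3 product=3
t=6: arr=3 -> substrate=4 bound=3 product=5
t=7: arr=0 -> substrate=4 bound=3 product=5

Answer: 5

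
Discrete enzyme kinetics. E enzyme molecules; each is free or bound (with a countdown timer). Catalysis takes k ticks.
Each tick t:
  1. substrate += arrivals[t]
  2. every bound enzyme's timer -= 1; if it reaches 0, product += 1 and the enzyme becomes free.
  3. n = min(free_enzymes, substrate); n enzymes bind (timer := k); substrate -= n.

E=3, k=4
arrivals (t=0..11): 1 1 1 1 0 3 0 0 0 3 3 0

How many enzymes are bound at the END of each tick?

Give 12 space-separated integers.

t=0: arr=1 -> substrate=0 bound=1 product=0
t=1: arr=1 -> substrate=0 bound=2 product=0
t=2: arr=1 -> substrate=0 bound=3 product=0
t=3: arr=1 -> substrate=1 bound=3 product=0
t=4: arr=0 -> substrate=0 bound=3 product=1
t=5: arr=3 -> substrate=2 bound=3 product=2
t=6: arr=0 -> substrate=1 bound=3 product=3
t=7: arr=0 -> substrate=1 bound=3 product=3
t=8: arr=0 -> substrate=0 bound=3 product=4
t=9: arr=3 -> substrate=2 bound=3 product=5
t=10: arr=3 -> substrate=4 bound=3 product=6
t=11: arr=0 -> substrate=4 bound=3 product=6

Answer: 1 2 3 3 3 3 3 3 3 3 3 3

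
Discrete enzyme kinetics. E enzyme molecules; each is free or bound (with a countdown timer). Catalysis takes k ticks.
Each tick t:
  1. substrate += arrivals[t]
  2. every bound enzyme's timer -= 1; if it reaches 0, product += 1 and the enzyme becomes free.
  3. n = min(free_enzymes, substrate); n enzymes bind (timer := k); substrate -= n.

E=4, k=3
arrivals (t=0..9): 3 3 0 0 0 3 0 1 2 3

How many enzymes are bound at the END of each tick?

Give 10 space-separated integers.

Answer: 3 4 4 3 2 4 3 4 4 4

Derivation:
t=0: arr=3 -> substrate=0 bound=3 product=0
t=1: arr=3 -> substrate=2 bound=4 product=0
t=2: arr=0 -> substrate=2 bound=4 product=0
t=3: arr=0 -> substrate=0 bound=3 product=3
t=4: arr=0 -> substrate=0 bound=2 product=4
t=5: arr=3 -> substrate=1 bound=4 product=4
t=6: arr=0 -> substrate=0 bound=3 product=6
t=7: arr=1 -> substrate=0 bound=4 product=6
t=8: arr=2 -> substrate=0 bound=4 product=8
t=9: arr=3 -> substrate=2 bound=4 product=9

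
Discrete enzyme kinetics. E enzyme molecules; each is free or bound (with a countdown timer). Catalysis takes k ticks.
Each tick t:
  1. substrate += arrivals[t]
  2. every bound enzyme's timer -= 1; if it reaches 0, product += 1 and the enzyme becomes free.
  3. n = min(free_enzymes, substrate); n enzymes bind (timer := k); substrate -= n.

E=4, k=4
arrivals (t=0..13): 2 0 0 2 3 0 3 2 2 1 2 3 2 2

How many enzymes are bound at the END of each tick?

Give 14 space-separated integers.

Answer: 2 2 2 4 4 4 4 4 4 4 4 4 4 4

Derivation:
t=0: arr=2 -> substrate=0 bound=2 product=0
t=1: arr=0 -> substrate=0 bound=2 product=0
t=2: arr=0 -> substrate=0 bound=2 product=0
t=3: arr=2 -> substrate=0 bound=4 product=0
t=4: arr=3 -> substrate=1 bound=4 product=2
t=5: arr=0 -> substrate=1 bound=4 product=2
t=6: arr=3 -> substrate=4 bound=4 product=2
t=7: arr=2 -> substrate=4 bound=4 product=4
t=8: arr=2 -> substrate=4 bound=4 product=6
t=9: arr=1 -> substrate=5 bound=4 product=6
t=10: arr=2 -> substrate=7 bound=4 product=6
t=11: arr=3 -> substrate=8 bound=4 product=8
t=12: arr=2 -> substrate=8 bound=4 product=10
t=13: arr=2 -> substrate=10 bound=4 product=10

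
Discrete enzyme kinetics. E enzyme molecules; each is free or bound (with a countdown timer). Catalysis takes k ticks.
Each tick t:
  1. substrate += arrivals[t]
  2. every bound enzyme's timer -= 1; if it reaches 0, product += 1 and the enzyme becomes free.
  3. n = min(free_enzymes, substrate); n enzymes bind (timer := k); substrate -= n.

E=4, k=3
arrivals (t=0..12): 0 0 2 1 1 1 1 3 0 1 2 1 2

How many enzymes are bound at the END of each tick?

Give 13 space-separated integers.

t=0: arr=0 -> substrate=0 bound=0 product=0
t=1: arr=0 -> substrate=0 bound=0 product=0
t=2: arr=2 -> substrate=0 bound=2 product=0
t=3: arr=1 -> substrate=0 bound=3 product=0
t=4: arr=1 -> substrate=0 bound=4 product=0
t=5: arr=1 -> substrate=0 bound=3 product=2
t=6: arr=1 -> substrate=0 bound=3 product=3
t=7: arr=3 -> substrate=1 bound=4 product=4
t=8: arr=0 -> substrate=0 bound=4 product=5
t=9: arr=1 -> substrate=0 bound=4 product=6
t=10: arr=2 -> substrate=0 bound=4 product=8
t=11: arr=1 -> substrate=0 bound=4 product=9
t=12: arr=2 -> substrate=1 bound=4 product=10

Answer: 0 0 2 3 4 3 3 4 4 4 4 4 4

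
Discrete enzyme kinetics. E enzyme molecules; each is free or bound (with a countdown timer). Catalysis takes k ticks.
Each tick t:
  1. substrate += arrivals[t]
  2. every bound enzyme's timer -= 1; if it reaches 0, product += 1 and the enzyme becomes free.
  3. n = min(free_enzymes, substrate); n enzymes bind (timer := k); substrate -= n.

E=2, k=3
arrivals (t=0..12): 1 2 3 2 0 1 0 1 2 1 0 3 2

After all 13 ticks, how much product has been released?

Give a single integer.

Answer: 7

Derivation:
t=0: arr=1 -> substrate=0 bound=1 product=0
t=1: arr=2 -> substrate=1 bound=2 product=0
t=2: arr=3 -> substrate=4 bound=2 product=0
t=3: arr=2 -> substrate=5 bound=2 product=1
t=4: arr=0 -> substrate=4 bound=2 product=2
t=5: arr=1 -> substrate=5 bound=2 product=2
t=6: arr=0 -> substrate=4 bound=2 product=3
t=7: arr=1 -> substrate=4 bound=2 product=4
t=8: arr=2 -> substrate=6 bound=2 product=4
t=9: arr=1 -> substrate=6 bound=2 product=5
t=10: arr=0 -> substrate=5 bound=2 product=6
t=11: arr=3 -> substrate=8 bound=2 product=6
t=12: arr=2 -> substrate=9 bound=2 product=7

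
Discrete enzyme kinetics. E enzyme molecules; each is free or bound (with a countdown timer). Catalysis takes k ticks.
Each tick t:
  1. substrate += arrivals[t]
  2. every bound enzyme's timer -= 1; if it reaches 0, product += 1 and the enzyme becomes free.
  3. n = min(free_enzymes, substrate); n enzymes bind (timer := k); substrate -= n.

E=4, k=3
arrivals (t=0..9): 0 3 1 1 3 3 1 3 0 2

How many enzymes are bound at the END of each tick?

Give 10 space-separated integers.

t=0: arr=0 -> substrate=0 bound=0 product=0
t=1: arr=3 -> substrate=0 bound=3 product=0
t=2: arr=1 -> substrate=0 bound=4 product=0
t=3: arr=1 -> substrate=1 bound=4 product=0
t=4: arr=3 -> substrate=1 bound=4 product=3
t=5: arr=3 -> substrate=3 bound=4 product=4
t=6: arr=1 -> substrate=4 bound=4 product=4
t=7: arr=3 -> substrate=4 bound=4 product=7
t=8: arr=0 -> substrate=3 bound=4 product=8
t=9: arr=2 -> substrate=5 bound=4 product=8

Answer: 0 3 4 4 4 4 4 4 4 4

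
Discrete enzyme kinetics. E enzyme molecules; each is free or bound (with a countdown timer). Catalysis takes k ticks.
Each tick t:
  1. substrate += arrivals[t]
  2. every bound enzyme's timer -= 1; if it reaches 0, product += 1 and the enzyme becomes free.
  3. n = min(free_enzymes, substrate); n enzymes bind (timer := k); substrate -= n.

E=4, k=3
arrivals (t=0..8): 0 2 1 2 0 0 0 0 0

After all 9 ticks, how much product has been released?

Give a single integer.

t=0: arr=0 -> substrate=0 bound=0 product=0
t=1: arr=2 -> substrate=0 bound=2 product=0
t=2: arr=1 -> substrate=0 bound=3 product=0
t=3: arr=2 -> substrate=1 bound=4 product=0
t=4: arr=0 -> substrate=0 bound=3 product=2
t=5: arr=0 -> substrate=0 bound=2 product=3
t=6: arr=0 -> substrate=0 bound=1 product=4
t=7: arr=0 -> substrate=0 bound=0 product=5
t=8: arr=0 -> substrate=0 bound=0 product=5

Answer: 5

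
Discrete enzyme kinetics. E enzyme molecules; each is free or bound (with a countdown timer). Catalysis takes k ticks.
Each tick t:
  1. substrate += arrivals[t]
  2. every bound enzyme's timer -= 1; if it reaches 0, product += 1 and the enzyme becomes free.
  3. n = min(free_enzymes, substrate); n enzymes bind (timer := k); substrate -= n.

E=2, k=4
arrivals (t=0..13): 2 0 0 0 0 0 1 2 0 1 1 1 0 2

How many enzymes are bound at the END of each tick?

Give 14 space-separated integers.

t=0: arr=2 -> substrate=0 bound=2 product=0
t=1: arr=0 -> substrate=0 bound=2 product=0
t=2: arr=0 -> substrate=0 bound=2 product=0
t=3: arr=0 -> substrate=0 bound=2 product=0
t=4: arr=0 -> substrate=0 bound=0 product=2
t=5: arr=0 -> substrate=0 bound=0 product=2
t=6: arr=1 -> substrate=0 bound=1 product=2
t=7: arr=2 -> substrate=1 bound=2 product=2
t=8: arr=0 -> substrate=1 bound=2 product=2
t=9: arr=1 -> substrate=2 bound=2 product=2
t=10: arr=1 -> substrate=2 bound=2 product=3
t=11: arr=1 -> substrate=2 bound=2 product=4
t=12: arr=0 -> substrate=2 bound=2 product=4
t=13: arr=2 -> substrate=4 bound=2 product=4

Answer: 2 2 2 2 0 0 1 2 2 2 2 2 2 2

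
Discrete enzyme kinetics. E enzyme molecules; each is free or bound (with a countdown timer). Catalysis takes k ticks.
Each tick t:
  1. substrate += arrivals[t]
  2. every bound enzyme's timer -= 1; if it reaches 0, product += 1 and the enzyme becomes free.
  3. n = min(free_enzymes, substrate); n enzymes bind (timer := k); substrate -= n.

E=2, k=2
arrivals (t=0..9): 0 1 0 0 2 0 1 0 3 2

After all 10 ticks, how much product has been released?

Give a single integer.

Answer: 4

Derivation:
t=0: arr=0 -> substrate=0 bound=0 product=0
t=1: arr=1 -> substrate=0 bound=1 product=0
t=2: arr=0 -> substrate=0 bound=1 product=0
t=3: arr=0 -> substrate=0 bound=0 product=1
t=4: arr=2 -> substrate=0 bound=2 product=1
t=5: arr=0 -> substrate=0 bound=2 product=1
t=6: arr=1 -> substrate=0 bound=1 product=3
t=7: arr=0 -> substrate=0 bound=1 product=3
t=8: arr=3 -> substrate=1 bound=2 product=4
t=9: arr=2 -> substrate=3 bound=2 product=4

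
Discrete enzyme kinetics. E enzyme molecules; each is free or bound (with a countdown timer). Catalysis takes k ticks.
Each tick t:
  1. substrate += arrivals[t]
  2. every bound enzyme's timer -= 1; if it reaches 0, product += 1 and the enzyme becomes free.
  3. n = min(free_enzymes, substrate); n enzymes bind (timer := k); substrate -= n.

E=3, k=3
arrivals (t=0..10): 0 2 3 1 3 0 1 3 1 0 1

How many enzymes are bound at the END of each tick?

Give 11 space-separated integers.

t=0: arr=0 -> substrate=0 bound=0 product=0
t=1: arr=2 -> substrate=0 bound=2 product=0
t=2: arr=3 -> substrate=2 bound=3 product=0
t=3: arr=1 -> substrate=3 bound=3 product=0
t=4: arr=3 -> substrate=4 bound=3 product=2
t=5: arr=0 -> substrate=3 bound=3 product=3
t=6: arr=1 -> substrate=4 bound=3 product=3
t=7: arr=3 -> substrate=5 bound=3 product=5
t=8: arr=1 -> substrate=5 bound=3 product=6
t=9: arr=0 -> substrate=5 bound=3 product=6
t=10: arr=1 -> substrate=4 bound=3 product=8

Answer: 0 2 3 3 3 3 3 3 3 3 3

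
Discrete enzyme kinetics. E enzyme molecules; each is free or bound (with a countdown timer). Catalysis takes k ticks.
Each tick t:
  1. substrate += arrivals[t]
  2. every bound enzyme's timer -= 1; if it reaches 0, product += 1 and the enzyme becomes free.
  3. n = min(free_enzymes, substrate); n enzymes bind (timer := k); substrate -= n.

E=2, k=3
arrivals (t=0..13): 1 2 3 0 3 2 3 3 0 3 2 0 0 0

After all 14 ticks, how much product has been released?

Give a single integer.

t=0: arr=1 -> substrate=0 bound=1 product=0
t=1: arr=2 -> substrate=1 bound=2 product=0
t=2: arr=3 -> substrate=4 bound=2 product=0
t=3: arr=0 -> substrate=3 bound=2 product=1
t=4: arr=3 -> substrate=5 bound=2 product=2
t=5: arr=2 -> substrate=7 bound=2 product=2
t=6: arr=3 -> substrate=9 bound=2 product=3
t=7: arr=3 -> substrate=11 bound=2 product=4
t=8: arr=0 -> substrate=11 bound=2 product=4
t=9: arr=3 -> substrate=13 bound=2 product=5
t=10: arr=2 -> substrate=14 bound=2 product=6
t=11: arr=0 -> substrate=14 bound=2 product=6
t=12: arr=0 -> substrate=13 bound=2 product=7
t=13: arr=0 -> substrate=12 bound=2 product=8

Answer: 8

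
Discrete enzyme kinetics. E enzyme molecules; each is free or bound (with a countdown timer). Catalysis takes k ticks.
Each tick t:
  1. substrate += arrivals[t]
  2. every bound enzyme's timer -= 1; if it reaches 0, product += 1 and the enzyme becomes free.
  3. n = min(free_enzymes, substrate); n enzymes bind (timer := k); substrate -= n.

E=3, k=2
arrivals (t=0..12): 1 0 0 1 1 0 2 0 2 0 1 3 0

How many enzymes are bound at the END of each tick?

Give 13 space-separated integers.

Answer: 1 1 0 1 2 1 2 2 2 2 1 3 3

Derivation:
t=0: arr=1 -> substrate=0 bound=1 product=0
t=1: arr=0 -> substrate=0 bound=1 product=0
t=2: arr=0 -> substrate=0 bound=0 product=1
t=3: arr=1 -> substrate=0 bound=1 product=1
t=4: arr=1 -> substrate=0 bound=2 product=1
t=5: arr=0 -> substrate=0 bound=1 product=2
t=6: arr=2 -> substrate=0 bound=2 product=3
t=7: arr=0 -> substrate=0 bound=2 product=3
t=8: arr=2 -> substrate=0 bound=2 product=5
t=9: arr=0 -> substrate=0 bound=2 product=5
t=10: arr=1 -> substrate=0 bound=1 product=7
t=11: arr=3 -> substrate=1 bound=3 product=7
t=12: arr=0 -> substrate=0 bound=3 product=8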